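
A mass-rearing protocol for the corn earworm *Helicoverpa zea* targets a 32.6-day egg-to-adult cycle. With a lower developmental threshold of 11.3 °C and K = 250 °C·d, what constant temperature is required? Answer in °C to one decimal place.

Required daily accumulation = 250 / 32.6 = 7.669 DD/day.
T = T_base + 7.669 = 11.3 + 7.669 = 18.969 ≈ 19.0 °C.

19.0 °C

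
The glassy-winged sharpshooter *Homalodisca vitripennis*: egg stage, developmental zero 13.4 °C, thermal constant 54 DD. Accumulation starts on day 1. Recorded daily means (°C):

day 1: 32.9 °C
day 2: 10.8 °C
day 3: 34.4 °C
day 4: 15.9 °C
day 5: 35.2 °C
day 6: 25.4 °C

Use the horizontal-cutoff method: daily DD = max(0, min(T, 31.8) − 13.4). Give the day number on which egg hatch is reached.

day 5

Daily DD above 13.4 °C (capped at 18.4): 18.4, 0.0, 18.4, 2.5, 18.4, 12.0.
Cumulative: 18.4, 18.4, 36.8, 39.3, 57.7, 69.7.
The total first reaches 54 DD on day 5.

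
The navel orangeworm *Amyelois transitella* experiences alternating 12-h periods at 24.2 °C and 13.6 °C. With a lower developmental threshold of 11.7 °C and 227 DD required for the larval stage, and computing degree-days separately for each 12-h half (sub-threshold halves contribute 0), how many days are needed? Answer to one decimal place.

Day half: max(0, 24.2 − 11.7) × 0.5 = 12.5 × 0.5 = 6.25 DD.
Night half: max(0, 13.6 − 11.7) × 0.5 = 1.9 × 0.5 = 0.95 DD.
Per 24 h: 7.20 DD/day.
Duration = 227 / 7.20 = 31.528 ≈ 31.5 days.

31.5 days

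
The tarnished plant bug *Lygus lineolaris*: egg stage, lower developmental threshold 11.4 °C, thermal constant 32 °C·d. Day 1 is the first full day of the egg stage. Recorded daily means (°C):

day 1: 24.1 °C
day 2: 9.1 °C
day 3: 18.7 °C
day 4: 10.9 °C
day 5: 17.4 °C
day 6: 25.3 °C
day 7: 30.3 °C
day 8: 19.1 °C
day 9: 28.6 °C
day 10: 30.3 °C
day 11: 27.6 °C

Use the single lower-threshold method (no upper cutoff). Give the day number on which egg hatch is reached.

Daily DD above 11.4 °C: 12.7, 0.0, 7.3, 0.0, 6.0, 13.9, 18.9, 7.7, 17.2, 18.9, 16.2.
Cumulative: 12.7, 12.7, 20.0, 20.0, 26.0, 39.9, 58.8, 66.5, 83.7, 102.6, 118.8.
The total first reaches 32 DD on day 6.

day 6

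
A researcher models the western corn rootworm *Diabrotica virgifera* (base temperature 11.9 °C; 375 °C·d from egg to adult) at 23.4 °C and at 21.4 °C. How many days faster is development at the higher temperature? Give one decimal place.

6.9 days

At 23.4 °C: 375 / (23.4 − 11.9) = 375 / 11.5 = 32.609 d.
At 21.4 °C: 375 / (21.4 − 11.9) = 375 / 9.5 = 39.474 d.
Difference = |32.609 − 39.474| = 6.865 ≈ 6.9 days.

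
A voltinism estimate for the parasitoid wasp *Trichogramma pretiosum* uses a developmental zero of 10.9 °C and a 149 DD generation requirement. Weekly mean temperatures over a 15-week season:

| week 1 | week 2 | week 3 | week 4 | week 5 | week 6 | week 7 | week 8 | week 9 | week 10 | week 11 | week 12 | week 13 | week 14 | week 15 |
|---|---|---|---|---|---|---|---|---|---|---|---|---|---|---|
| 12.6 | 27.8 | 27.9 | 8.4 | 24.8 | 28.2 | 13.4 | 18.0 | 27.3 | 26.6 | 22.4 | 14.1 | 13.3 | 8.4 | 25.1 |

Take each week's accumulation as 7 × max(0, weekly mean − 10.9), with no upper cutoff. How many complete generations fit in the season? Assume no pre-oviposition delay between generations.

Weekly DD (7 × max(0, T̄ − 10.9)): 11.9, 118.3, 119.0, 0.0, 97.3, 121.1, 17.5, 49.7, 114.8, 109.9, 80.5, 22.4, 16.8, 0.0, 99.4.
Season total = 978.6 DD.
Complete generations = ⌊978.6 / 149⌋ = 6.

6 generations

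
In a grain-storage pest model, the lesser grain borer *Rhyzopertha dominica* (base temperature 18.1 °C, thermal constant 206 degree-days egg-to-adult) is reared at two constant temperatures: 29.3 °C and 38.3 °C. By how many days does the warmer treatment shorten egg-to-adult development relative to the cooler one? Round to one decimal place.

At 29.3 °C: 206 / (29.3 − 18.1) = 206 / 11.2 = 18.393 d.
At 38.3 °C: 206 / (38.3 − 18.1) = 206 / 20.2 = 10.198 d.
Difference = |18.393 − 10.198| = 8.195 ≈ 8.2 days.

8.2 days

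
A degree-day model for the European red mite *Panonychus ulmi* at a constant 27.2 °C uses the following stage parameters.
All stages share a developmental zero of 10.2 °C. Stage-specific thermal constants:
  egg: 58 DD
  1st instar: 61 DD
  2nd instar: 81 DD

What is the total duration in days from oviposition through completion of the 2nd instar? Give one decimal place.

11.8 days

Daily accumulation at 27.2 °C = 27.2 − 10.2 = 17.0 DD/day.
Total K = 58 + 61 + 81 = 200 DD.
Total duration = 200 / 17.0 = 11.765 ≈ 11.8 days.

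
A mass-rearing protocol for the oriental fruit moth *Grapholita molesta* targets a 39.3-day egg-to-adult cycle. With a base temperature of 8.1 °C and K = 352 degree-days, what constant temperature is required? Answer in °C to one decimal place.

Required daily accumulation = 352 / 39.3 = 8.957 DD/day.
T = T_base + 8.957 = 8.1 + 8.957 = 17.057 ≈ 17.1 °C.

17.1 °C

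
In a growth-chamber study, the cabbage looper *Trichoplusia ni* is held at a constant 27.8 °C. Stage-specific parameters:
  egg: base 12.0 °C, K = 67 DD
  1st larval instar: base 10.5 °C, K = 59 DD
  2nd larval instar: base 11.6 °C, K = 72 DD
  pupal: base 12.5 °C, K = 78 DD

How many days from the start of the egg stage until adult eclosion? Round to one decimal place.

17.2 days

egg: 67 / (27.8 − 12.0) = 67 / 15.8 = 4.241 d.
1st larval instar: 59 / (27.8 − 10.5) = 59 / 17.3 = 3.410 d.
2nd larval instar: 72 / (27.8 − 11.6) = 72 / 16.2 = 4.444 d.
pupal: 78 / (27.8 − 12.5) = 78 / 15.3 = 5.098 d.
Sum = 17.193 ≈ 17.2 days.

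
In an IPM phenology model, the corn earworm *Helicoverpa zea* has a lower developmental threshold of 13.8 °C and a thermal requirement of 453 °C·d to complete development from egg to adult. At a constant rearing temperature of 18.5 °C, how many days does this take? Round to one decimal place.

Daily accumulation = 18.5 − 13.8 = 4.7 DD/day.
Duration = 453 / 4.7 = 96.383 ≈ 96.4 days.

96.4 days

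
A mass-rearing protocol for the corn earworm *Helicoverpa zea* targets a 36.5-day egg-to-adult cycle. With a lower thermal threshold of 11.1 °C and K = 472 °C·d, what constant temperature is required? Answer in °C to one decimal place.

24.0 °C

Required daily accumulation = 472 / 36.5 = 12.932 DD/day.
T = T_base + 12.932 = 11.1 + 12.932 = 24.032 ≈ 24.0 °C.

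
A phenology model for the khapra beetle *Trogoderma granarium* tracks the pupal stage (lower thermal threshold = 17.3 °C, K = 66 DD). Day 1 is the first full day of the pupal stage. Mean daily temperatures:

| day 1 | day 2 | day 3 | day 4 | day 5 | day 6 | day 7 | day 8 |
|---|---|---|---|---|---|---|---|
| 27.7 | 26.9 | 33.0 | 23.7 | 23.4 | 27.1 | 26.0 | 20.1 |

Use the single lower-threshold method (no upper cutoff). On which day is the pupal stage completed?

day 7

Daily DD above 17.3 °C: 10.4, 9.6, 15.7, 6.4, 6.1, 9.8, 8.7, 2.8.
Cumulative: 10.4, 20.0, 35.7, 42.1, 48.2, 58.0, 66.7, 69.5.
The total first reaches 66 DD on day 7.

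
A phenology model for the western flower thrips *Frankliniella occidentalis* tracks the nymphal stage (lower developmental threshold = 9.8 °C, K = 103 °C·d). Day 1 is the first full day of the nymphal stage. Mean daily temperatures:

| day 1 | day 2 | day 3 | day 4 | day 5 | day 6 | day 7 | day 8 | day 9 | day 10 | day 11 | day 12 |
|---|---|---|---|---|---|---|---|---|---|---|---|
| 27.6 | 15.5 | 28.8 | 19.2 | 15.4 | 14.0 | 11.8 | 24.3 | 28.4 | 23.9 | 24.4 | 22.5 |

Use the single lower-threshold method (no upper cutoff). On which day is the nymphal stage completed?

Daily DD above 9.8 °C: 17.8, 5.7, 19.0, 9.4, 5.6, 4.2, 2.0, 14.5, 18.6, 14.1, 14.6, 12.7.
Cumulative: 17.8, 23.5, 42.5, 51.9, 57.5, 61.7, 63.7, 78.2, 96.8, 110.9, 125.5, 138.2.
The total first reaches 103 DD on day 10.

day 10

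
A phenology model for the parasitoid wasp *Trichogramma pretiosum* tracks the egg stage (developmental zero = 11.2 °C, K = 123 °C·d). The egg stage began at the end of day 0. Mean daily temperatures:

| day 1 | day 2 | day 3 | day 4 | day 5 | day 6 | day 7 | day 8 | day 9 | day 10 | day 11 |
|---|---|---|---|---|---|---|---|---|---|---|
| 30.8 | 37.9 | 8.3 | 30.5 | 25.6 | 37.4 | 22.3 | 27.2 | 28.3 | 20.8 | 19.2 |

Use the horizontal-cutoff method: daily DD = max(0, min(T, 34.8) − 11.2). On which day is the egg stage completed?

day 8

Daily DD above 11.2 °C (capped at 23.6): 19.6, 23.6, 0.0, 19.3, 14.4, 23.6, 11.1, 16.0, 17.1, 9.6, 8.0.
Cumulative: 19.6, 43.2, 43.2, 62.5, 76.9, 100.5, 111.6, 127.6, 144.7, 154.3, 162.3.
The total first reaches 123 DD on day 8.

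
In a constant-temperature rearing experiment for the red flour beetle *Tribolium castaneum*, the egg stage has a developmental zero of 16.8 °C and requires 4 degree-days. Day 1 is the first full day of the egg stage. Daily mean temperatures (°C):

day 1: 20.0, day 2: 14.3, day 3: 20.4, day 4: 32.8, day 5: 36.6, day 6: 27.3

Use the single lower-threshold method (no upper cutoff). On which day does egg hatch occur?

Daily DD above 16.8 °C: 3.2, 0.0, 3.6, 16.0, 19.8, 10.5.
Cumulative: 3.2, 3.2, 6.8, 22.8, 42.6, 53.1.
The total first reaches 4 DD on day 3.

day 3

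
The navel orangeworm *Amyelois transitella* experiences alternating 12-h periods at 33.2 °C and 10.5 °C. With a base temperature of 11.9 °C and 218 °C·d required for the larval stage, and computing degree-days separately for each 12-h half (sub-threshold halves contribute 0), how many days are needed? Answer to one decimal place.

Day half: max(0, 33.2 − 11.9) × 0.5 = 21.3 × 0.5 = 10.65 DD.
Night half: max(0, 10.5 − 11.9) × 0.5 = 0.0 × 0.5 = 0.00 DD.
Per 24 h: 10.65 DD/day.
Duration = 218 / 10.65 = 20.469 ≈ 20.5 days.

20.5 days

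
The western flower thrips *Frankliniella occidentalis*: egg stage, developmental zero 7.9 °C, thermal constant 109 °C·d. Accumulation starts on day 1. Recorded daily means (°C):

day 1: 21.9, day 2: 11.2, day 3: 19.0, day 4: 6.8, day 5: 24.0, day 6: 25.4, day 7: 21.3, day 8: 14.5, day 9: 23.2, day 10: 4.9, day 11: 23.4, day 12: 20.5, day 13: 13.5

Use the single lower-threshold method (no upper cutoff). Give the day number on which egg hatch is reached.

Daily DD above 7.9 °C: 14.0, 3.3, 11.1, 0.0, 16.1, 17.5, 13.4, 6.6, 15.3, 0.0, 15.5, 12.6, 5.6.
Cumulative: 14.0, 17.3, 28.4, 28.4, 44.5, 62.0, 75.4, 82.0, 97.3, 97.3, 112.8, 125.4, 131.0.
The total first reaches 109 DD on day 11.

day 11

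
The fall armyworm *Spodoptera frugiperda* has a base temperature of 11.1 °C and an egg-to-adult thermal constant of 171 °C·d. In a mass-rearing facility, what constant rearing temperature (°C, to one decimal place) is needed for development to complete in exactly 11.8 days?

25.6 °C

Required daily accumulation = 171 / 11.8 = 14.492 DD/day.
T = T_base + 14.492 = 11.1 + 14.492 = 25.592 ≈ 25.6 °C.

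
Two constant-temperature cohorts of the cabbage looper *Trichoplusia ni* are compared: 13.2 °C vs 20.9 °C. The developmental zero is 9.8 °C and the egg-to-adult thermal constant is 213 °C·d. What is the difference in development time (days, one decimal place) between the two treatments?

At 13.2 °C: 213 / (13.2 − 9.8) = 213 / 3.4 = 62.647 d.
At 20.9 °C: 213 / (20.9 − 9.8) = 213 / 11.1 = 19.189 d.
Difference = |62.647 − 19.189| = 43.458 ≈ 43.5 days.

43.5 days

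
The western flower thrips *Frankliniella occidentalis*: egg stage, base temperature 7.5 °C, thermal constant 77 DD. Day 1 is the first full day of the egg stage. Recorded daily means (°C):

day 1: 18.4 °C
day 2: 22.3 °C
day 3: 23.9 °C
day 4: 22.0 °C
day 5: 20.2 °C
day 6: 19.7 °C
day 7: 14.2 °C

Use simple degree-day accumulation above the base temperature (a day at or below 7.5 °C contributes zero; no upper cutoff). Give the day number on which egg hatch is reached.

day 6

Daily DD above 7.5 °C: 10.9, 14.8, 16.4, 14.5, 12.7, 12.2, 6.7.
Cumulative: 10.9, 25.7, 42.1, 56.6, 69.3, 81.5, 88.2.
The total first reaches 77 DD on day 6.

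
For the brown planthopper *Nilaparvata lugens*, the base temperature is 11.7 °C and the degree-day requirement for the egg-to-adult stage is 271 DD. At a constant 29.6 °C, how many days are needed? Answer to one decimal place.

Daily accumulation = 29.6 − 11.7 = 17.9 DD/day.
Duration = 271 / 17.9 = 15.140 ≈ 15.1 days.

15.1 days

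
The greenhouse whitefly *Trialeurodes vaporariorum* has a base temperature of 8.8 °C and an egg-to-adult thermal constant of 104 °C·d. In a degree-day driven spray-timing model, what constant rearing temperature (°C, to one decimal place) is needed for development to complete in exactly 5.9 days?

26.4 °C

Required daily accumulation = 104 / 5.9 = 17.627 DD/day.
T = T_base + 17.627 = 8.8 + 17.627 = 26.427 ≈ 26.4 °C.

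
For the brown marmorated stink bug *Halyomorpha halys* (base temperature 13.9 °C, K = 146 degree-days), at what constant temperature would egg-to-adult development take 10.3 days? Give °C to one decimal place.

28.1 °C

Required daily accumulation = 146 / 10.3 = 14.175 DD/day.
T = T_base + 14.175 = 13.9 + 14.175 = 28.075 ≈ 28.1 °C.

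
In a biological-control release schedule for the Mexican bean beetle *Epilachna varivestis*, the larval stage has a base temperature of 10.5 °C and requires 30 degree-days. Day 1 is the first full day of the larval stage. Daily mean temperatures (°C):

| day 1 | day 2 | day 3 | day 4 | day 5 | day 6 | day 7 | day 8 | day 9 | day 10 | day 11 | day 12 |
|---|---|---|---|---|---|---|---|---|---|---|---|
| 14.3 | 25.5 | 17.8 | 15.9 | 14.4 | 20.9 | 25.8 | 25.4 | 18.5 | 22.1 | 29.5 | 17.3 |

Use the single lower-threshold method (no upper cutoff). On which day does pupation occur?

day 4

Daily DD above 10.5 °C: 3.8, 15.0, 7.3, 5.4, 3.9, 10.4, 15.3, 14.9, 8.0, 11.6, 19.0, 6.8.
Cumulative: 3.8, 18.8, 26.1, 31.5, 35.4, 45.8, 61.1, 76.0, 84.0, 95.6, 114.6, 121.4.
The total first reaches 30 DD on day 4.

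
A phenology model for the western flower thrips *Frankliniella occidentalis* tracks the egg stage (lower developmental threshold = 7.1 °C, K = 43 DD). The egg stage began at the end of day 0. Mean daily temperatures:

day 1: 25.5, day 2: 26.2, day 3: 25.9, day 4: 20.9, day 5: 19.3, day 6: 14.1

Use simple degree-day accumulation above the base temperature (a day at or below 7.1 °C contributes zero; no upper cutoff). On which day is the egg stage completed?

day 3

Daily DD above 7.1 °C: 18.4, 19.1, 18.8, 13.8, 12.2, 7.0.
Cumulative: 18.4, 37.5, 56.3, 70.1, 82.3, 89.3.
The total first reaches 43 DD on day 3.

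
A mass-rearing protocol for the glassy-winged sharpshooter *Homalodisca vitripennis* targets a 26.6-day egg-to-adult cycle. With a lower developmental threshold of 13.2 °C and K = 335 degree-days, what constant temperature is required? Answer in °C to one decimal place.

Required daily accumulation = 335 / 26.6 = 12.594 DD/day.
T = T_base + 12.594 = 13.2 + 12.594 = 25.794 ≈ 25.8 °C.

25.8 °C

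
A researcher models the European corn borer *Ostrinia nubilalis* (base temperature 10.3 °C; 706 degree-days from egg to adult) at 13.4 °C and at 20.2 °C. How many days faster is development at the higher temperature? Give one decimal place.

156.4 days

At 13.4 °C: 706 / (13.4 − 10.3) = 706 / 3.1 = 227.742 d.
At 20.2 °C: 706 / (20.2 − 10.3) = 706 / 9.9 = 71.313 d.
Difference = |227.742 − 71.313| = 156.429 ≈ 156.4 days.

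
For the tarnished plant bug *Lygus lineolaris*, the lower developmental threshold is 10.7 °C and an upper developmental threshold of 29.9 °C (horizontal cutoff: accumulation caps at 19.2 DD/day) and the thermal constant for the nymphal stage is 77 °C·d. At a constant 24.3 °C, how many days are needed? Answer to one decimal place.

5.7 days

Daily accumulation = 24.3 − 10.7 = 13.6 DD/day.
Duration = 77 / 13.6 = 5.662 ≈ 5.7 days.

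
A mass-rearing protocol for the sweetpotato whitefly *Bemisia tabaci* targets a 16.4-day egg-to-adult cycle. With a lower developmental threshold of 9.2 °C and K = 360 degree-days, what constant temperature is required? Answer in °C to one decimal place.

31.2 °C

Required daily accumulation = 360 / 16.4 = 21.951 DD/day.
T = T_base + 21.951 = 9.2 + 21.951 = 31.151 ≈ 31.2 °C.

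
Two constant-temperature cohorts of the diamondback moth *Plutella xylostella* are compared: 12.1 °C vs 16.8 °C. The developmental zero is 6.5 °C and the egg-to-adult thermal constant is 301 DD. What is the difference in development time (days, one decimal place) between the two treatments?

At 12.1 °C: 301 / (12.1 − 6.5) = 301 / 5.6 = 53.750 d.
At 16.8 °C: 301 / (16.8 − 6.5) = 301 / 10.3 = 29.223 d.
Difference = |53.750 − 29.223| = 24.527 ≈ 24.5 days.

24.5 days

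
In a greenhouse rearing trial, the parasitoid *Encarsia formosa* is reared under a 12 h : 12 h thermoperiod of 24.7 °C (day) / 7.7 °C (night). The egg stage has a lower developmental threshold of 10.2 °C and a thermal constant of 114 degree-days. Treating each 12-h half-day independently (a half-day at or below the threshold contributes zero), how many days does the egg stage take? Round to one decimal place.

Day half: max(0, 24.7 − 10.2) × 0.5 = 14.5 × 0.5 = 7.25 DD.
Night half: max(0, 7.7 − 10.2) × 0.5 = 0.0 × 0.5 = 0.00 DD.
Per 24 h: 7.25 DD/day.
Duration = 114 / 7.25 = 15.724 ≈ 15.7 days.

15.7 days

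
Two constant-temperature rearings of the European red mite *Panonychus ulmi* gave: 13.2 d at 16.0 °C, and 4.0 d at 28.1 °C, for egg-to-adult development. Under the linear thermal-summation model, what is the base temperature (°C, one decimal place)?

Equal thermal constants: D₁(T₁ − T_b) = D₂(T₂ − T_b).
13.2·(16.0 − T_b) = 4.0·(28.1 − T_b)
T_b = (13.2·16.0 − 4.0·28.1) / (13.2 − 4.0) = 98.80 / 9.2 = 10.739 °C ≈ 10.7 °C.

10.7 °C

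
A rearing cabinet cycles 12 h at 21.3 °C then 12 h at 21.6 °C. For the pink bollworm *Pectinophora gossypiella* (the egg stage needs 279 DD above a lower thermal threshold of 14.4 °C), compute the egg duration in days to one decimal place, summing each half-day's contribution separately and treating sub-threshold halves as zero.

39.6 days

Day half: max(0, 21.3 − 14.4) × 0.5 = 6.9 × 0.5 = 3.45 DD.
Night half: max(0, 21.6 − 14.4) × 0.5 = 7.2 × 0.5 = 3.60 DD.
Per 24 h: 7.05 DD/day.
Duration = 279 / 7.05 = 39.574 ≈ 39.6 days.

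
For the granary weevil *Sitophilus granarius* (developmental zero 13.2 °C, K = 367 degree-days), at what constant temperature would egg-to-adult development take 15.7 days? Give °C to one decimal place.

36.6 °C

Required daily accumulation = 367 / 15.7 = 23.376 DD/day.
T = T_base + 23.376 = 13.2 + 23.376 = 36.576 ≈ 36.6 °C.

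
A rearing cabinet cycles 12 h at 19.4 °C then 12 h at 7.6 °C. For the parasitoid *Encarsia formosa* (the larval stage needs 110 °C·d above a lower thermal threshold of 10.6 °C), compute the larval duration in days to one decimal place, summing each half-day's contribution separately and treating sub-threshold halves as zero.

Day half: max(0, 19.4 − 10.6) × 0.5 = 8.8 × 0.5 = 4.40 DD.
Night half: max(0, 7.6 − 10.6) × 0.5 = 0.0 × 0.5 = 0.00 DD.
Per 24 h: 4.40 DD/day.
Duration = 110 / 4.40 = 25.000 ≈ 25.0 days.

25.0 days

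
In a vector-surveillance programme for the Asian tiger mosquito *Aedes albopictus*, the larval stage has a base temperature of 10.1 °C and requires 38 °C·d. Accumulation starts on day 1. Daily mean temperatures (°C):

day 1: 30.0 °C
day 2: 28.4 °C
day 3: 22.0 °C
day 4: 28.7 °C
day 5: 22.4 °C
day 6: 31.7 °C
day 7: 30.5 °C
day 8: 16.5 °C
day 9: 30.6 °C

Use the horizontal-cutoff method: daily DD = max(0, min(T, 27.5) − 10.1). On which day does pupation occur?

Daily DD above 10.1 °C (capped at 17.4): 17.4, 17.4, 11.9, 17.4, 12.3, 17.4, 17.4, 6.4, 17.4.
Cumulative: 17.4, 34.8, 46.7, 64.1, 76.4, 93.8, 111.2, 117.6, 135.0.
The total first reaches 38 DD on day 3.

day 3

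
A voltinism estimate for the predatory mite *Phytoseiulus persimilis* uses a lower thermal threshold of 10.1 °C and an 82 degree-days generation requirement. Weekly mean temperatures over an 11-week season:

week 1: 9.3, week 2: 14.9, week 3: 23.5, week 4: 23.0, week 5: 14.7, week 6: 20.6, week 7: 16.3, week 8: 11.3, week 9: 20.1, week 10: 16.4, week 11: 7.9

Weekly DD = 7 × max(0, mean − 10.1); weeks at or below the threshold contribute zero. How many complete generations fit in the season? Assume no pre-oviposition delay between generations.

5 generations

Weekly DD (7 × max(0, T̄ − 10.1)): 0.0, 33.6, 93.8, 90.3, 32.2, 73.5, 43.4, 8.4, 70.0, 44.1, 0.0.
Season total = 489.3 DD.
Complete generations = ⌊489.3 / 82⌋ = 5.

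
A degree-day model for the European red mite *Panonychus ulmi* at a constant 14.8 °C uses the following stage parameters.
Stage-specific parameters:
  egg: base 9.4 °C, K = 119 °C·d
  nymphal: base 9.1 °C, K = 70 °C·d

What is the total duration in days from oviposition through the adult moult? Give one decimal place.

34.3 days

egg: 119 / (14.8 − 9.4) = 119 / 5.4 = 22.037 d.
nymphal: 70 / (14.8 − 9.1) = 70 / 5.7 = 12.281 d.
Sum = 34.318 ≈ 34.3 days.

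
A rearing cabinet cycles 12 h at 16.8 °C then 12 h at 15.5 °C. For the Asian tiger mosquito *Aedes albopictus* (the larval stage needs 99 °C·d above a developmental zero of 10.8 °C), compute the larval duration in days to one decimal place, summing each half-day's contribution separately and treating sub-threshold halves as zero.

18.5 days

Day half: max(0, 16.8 − 10.8) × 0.5 = 6.0 × 0.5 = 3.00 DD.
Night half: max(0, 15.5 − 10.8) × 0.5 = 4.7 × 0.5 = 2.35 DD.
Per 24 h: 5.35 DD/day.
Duration = 99 / 5.35 = 18.505 ≈ 18.5 days.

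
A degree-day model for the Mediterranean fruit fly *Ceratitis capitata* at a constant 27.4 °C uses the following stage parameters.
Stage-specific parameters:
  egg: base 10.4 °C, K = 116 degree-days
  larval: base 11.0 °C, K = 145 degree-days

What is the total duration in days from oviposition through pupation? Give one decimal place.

egg: 116 / (27.4 − 10.4) = 116 / 17.0 = 6.824 d.
larval: 145 / (27.4 − 11.0) = 145 / 16.4 = 8.841 d.
Sum = 15.665 ≈ 15.7 days.

15.7 days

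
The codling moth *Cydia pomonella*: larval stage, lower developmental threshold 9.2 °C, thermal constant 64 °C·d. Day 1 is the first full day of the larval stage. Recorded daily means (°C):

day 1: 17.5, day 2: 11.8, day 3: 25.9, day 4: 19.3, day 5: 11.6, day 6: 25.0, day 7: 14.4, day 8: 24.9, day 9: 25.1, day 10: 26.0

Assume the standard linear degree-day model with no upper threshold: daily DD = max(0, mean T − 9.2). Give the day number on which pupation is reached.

day 8

Daily DD above 9.2 °C: 8.3, 2.6, 16.7, 10.1, 2.4, 15.8, 5.2, 15.7, 15.9, 16.8.
Cumulative: 8.3, 10.9, 27.6, 37.7, 40.1, 55.9, 61.1, 76.8, 92.7, 109.5.
The total first reaches 64 DD on day 8.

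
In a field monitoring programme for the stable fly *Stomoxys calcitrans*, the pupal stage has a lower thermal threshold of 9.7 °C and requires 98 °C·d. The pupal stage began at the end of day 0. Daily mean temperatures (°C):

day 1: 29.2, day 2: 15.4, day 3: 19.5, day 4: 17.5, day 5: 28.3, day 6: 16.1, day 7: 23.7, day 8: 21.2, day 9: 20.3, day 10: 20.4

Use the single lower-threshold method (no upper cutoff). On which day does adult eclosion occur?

day 9

Daily DD above 9.7 °C: 19.5, 5.7, 9.8, 7.8, 18.6, 6.4, 14.0, 11.5, 10.6, 10.7.
Cumulative: 19.5, 25.2, 35.0, 42.8, 61.4, 67.8, 81.8, 93.3, 103.9, 114.6.
The total first reaches 98 DD on day 9.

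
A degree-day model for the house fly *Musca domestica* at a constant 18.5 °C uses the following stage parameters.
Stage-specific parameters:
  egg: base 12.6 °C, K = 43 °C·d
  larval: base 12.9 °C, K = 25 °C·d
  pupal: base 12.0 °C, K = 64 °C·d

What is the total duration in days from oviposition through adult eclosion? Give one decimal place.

21.6 days

egg: 43 / (18.5 − 12.6) = 43 / 5.9 = 7.288 d.
larval: 25 / (18.5 − 12.9) = 25 / 5.6 = 4.464 d.
pupal: 64 / (18.5 − 12.0) = 64 / 6.5 = 9.846 d.
Sum = 21.599 ≈ 21.6 days.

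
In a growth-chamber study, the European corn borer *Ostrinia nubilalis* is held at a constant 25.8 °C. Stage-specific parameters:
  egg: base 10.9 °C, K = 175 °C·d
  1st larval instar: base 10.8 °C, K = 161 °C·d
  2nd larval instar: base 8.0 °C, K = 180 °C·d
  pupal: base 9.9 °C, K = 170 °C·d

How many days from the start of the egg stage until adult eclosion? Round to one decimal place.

43.3 days

egg: 175 / (25.8 − 10.9) = 175 / 14.9 = 11.745 d.
1st larval instar: 161 / (25.8 − 10.8) = 161 / 15.0 = 10.733 d.
2nd larval instar: 180 / (25.8 − 8.0) = 180 / 17.8 = 10.112 d.
pupal: 170 / (25.8 − 9.9) = 170 / 15.9 = 10.692 d.
Sum = 43.282 ≈ 43.3 days.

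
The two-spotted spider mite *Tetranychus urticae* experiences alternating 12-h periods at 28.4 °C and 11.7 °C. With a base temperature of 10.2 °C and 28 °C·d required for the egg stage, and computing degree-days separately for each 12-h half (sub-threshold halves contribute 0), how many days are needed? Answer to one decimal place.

2.8 days

Day half: max(0, 28.4 − 10.2) × 0.5 = 18.2 × 0.5 = 9.10 DD.
Night half: max(0, 11.7 − 10.2) × 0.5 = 1.5 × 0.5 = 0.75 DD.
Per 24 h: 9.85 DD/day.
Duration = 28 / 9.85 = 2.843 ≈ 2.8 days.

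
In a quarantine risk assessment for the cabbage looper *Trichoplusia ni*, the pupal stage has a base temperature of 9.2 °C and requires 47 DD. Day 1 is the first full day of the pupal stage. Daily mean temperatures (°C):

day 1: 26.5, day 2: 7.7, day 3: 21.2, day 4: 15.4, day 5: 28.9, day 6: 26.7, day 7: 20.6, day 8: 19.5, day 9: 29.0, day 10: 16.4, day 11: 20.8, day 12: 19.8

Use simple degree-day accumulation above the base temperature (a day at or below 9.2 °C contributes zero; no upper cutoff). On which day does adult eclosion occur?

Daily DD above 9.2 °C: 17.3, 0.0, 12.0, 6.2, 19.7, 17.5, 11.4, 10.3, 19.8, 7.2, 11.6, 10.6.
Cumulative: 17.3, 17.3, 29.3, 35.5, 55.2, 72.7, 84.1, 94.4, 114.2, 121.4, 133.0, 143.6.
The total first reaches 47 DD on day 5.

day 5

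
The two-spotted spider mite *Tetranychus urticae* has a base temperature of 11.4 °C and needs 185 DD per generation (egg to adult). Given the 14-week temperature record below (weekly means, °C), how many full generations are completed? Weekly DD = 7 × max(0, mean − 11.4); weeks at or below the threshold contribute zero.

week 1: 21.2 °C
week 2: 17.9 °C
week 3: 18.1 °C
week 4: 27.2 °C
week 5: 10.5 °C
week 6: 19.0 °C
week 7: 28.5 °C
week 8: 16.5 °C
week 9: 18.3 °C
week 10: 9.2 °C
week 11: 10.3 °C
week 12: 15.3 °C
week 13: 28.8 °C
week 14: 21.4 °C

4 generations

Weekly DD (7 × max(0, T̄ − 11.4)): 68.6, 45.5, 46.9, 110.6, 0.0, 53.2, 119.7, 35.7, 48.3, 0.0, 0.0, 27.3, 121.8, 70.0.
Season total = 747.6 DD.
Complete generations = ⌊747.6 / 185⌋ = 4.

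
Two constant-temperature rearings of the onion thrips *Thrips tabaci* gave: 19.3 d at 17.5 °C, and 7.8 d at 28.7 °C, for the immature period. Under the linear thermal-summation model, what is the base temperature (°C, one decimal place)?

9.9 °C

Linear rate model ⇒ the product D·(T − T_b) is constant across temperatures.
19.3·(17.5 − T_b) = 7.8·(28.7 − T_b)
T_b = (19.3·17.5 − 7.8·28.7) / (19.3 − 7.8) = 113.89 / 11.5 = 9.903 °C ≈ 9.9 °C.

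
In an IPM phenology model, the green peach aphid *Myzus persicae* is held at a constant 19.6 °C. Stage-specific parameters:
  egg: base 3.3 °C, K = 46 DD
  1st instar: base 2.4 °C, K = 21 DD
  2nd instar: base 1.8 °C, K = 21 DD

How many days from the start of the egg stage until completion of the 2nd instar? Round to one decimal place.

egg: 46 / (19.6 − 3.3) = 46 / 16.3 = 2.822 d.
1st instar: 21 / (19.6 − 2.4) = 21 / 17.2 = 1.221 d.
2nd instar: 21 / (19.6 − 1.8) = 21 / 17.8 = 1.180 d.
Sum = 5.223 ≈ 5.2 days.

5.2 days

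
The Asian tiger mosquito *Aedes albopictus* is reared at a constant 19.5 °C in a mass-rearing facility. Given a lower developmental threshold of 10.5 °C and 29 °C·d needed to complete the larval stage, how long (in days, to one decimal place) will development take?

Daily accumulation = 19.5 − 10.5 = 9.0 DD/day.
Duration = 29 / 9.0 = 3.222 ≈ 3.2 days.

3.2 days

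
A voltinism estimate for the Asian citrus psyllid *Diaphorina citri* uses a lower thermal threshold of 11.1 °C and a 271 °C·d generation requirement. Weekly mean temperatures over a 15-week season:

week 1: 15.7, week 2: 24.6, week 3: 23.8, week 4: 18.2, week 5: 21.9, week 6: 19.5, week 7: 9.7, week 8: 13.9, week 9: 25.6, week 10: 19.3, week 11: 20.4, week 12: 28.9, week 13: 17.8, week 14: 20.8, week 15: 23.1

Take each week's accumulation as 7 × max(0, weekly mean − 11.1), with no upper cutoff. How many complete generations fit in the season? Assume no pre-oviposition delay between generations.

Weekly DD (7 × max(0, T̄ − 11.1)): 32.2, 94.5, 88.9, 49.7, 75.6, 58.8, 0.0, 19.6, 101.5, 57.4, 65.1, 124.6, 46.9, 67.9, 84.0.
Season total = 966.7 DD.
Complete generations = ⌊966.7 / 271⌋ = 3.

3 generations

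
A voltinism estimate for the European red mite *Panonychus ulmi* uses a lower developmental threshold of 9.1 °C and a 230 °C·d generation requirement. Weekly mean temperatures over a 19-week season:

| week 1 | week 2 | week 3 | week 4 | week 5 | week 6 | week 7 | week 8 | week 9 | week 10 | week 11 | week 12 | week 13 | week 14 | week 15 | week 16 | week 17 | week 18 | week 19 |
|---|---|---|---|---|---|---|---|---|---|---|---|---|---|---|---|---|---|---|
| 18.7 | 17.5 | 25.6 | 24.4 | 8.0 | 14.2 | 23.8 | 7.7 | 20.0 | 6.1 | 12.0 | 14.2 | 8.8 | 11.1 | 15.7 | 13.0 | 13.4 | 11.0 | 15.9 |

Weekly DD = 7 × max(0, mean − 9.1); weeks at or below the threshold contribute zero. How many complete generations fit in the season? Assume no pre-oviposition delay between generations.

3 generations

Weekly DD (7 × max(0, T̄ − 9.1)): 67.2, 58.8, 115.5, 107.1, 0.0, 35.7, 102.9, 0.0, 76.3, 0.0, 20.3, 35.7, 0.0, 14.0, 46.2, 27.3, 30.1, 13.3, 47.6.
Season total = 798.0 DD.
Complete generations = ⌊798.0 / 230⌋ = 3.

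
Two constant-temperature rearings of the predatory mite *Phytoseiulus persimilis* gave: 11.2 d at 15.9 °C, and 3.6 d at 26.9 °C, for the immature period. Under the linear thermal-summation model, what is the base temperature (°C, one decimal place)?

Under the model K = D·(T − T_b), so D₁·(T₁ − T_b) = D₂·(T₂ − T_b).
11.2·(15.9 − T_b) = 3.6·(26.9 − T_b)
T_b = (11.2·15.9 − 3.6·26.9) / (11.2 − 3.6) = 81.24 / 7.6 = 10.689 °C ≈ 10.7 °C.

10.7 °C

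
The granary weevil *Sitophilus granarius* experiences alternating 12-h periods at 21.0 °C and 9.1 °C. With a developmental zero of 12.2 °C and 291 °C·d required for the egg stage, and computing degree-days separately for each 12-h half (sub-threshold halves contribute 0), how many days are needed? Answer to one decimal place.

Day half: max(0, 21.0 − 12.2) × 0.5 = 8.8 × 0.5 = 4.40 DD.
Night half: max(0, 9.1 − 12.2) × 0.5 = 0.0 × 0.5 = 0.00 DD.
Per 24 h: 4.40 DD/day.
Duration = 291 / 4.40 = 66.136 ≈ 66.1 days.

66.1 days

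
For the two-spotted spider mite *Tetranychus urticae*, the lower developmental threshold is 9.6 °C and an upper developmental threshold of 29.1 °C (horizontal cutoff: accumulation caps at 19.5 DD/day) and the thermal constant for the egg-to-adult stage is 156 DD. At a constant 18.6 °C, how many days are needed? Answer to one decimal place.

Daily accumulation = 18.6 − 9.6 = 9.0 DD/day.
Duration = 156 / 9.0 = 17.333 ≈ 17.3 days.

17.3 days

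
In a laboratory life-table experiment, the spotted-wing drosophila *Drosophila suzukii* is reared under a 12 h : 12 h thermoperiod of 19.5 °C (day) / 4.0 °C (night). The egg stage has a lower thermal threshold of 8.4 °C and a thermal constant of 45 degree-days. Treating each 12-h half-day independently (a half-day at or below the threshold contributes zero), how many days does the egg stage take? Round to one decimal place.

Day half: max(0, 19.5 − 8.4) × 0.5 = 11.1 × 0.5 = 5.55 DD.
Night half: max(0, 4.0 − 8.4) × 0.5 = 0.0 × 0.5 = 0.00 DD.
Per 24 h: 5.55 DD/day.
Duration = 45 / 5.55 = 8.108 ≈ 8.1 days.

8.1 days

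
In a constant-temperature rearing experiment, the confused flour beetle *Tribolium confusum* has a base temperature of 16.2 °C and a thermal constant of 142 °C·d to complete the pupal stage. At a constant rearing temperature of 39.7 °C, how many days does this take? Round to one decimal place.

6.0 days

Daily accumulation = 39.7 − 16.2 = 23.5 DD/day.
Duration = 142 / 23.5 = 6.043 ≈ 6.0 days.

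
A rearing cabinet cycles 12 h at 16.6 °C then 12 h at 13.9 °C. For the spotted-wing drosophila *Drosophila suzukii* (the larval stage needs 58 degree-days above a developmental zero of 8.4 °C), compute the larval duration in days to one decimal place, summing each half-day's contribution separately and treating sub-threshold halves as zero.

8.5 days

Day half: max(0, 16.6 − 8.4) × 0.5 = 8.2 × 0.5 = 4.10 DD.
Night half: max(0, 13.9 − 8.4) × 0.5 = 5.5 × 0.5 = 2.75 DD.
Per 24 h: 6.85 DD/day.
Duration = 58 / 6.85 = 8.467 ≈ 8.5 days.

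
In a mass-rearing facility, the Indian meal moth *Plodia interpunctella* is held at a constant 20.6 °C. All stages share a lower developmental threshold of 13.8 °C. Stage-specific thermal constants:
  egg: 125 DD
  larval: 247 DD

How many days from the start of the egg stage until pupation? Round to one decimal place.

54.7 days

Daily accumulation at 20.6 °C = 20.6 − 13.8 = 6.8 DD/day.
Total K = 125 + 247 = 372 DD.
Total duration = 372 / 6.8 = 54.706 ≈ 54.7 days.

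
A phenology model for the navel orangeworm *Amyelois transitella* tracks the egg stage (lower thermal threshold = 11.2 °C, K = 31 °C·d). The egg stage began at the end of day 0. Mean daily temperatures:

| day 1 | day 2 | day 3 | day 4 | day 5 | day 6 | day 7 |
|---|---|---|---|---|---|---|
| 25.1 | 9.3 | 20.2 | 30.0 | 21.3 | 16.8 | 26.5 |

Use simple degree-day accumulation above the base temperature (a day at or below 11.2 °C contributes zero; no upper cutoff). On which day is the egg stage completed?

Daily DD above 11.2 °C: 13.9, 0.0, 9.0, 18.8, 10.1, 5.6, 15.3.
Cumulative: 13.9, 13.9, 22.9, 41.7, 51.8, 57.4, 72.7.
The total first reaches 31 DD on day 4.

day 4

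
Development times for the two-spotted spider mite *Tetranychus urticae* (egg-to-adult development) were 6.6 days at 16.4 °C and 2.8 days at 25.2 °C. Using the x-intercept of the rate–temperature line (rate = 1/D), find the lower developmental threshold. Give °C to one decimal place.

9.9 °C

Under the model K = D·(T − T_b), so D₁·(T₁ − T_b) = D₂·(T₂ − T_b).
6.6·(16.4 − T_b) = 2.8·(25.2 − T_b)
T_b = (6.6·16.4 − 2.8·25.2) / (6.6 − 2.8) = 37.68 / 3.8 = 9.916 °C ≈ 9.9 °C.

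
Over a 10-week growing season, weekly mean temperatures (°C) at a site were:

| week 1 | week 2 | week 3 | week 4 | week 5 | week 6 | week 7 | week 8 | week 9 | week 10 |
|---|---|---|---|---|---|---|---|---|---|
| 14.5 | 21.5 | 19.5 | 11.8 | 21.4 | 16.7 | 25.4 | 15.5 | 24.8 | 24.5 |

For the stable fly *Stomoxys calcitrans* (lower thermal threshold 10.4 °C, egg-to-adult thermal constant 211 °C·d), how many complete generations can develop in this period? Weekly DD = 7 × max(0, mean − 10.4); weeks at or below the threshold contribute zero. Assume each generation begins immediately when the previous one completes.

3 generations

Weekly DD (7 × max(0, T̄ − 10.4)): 28.7, 77.7, 63.7, 9.8, 77.0, 44.1, 105.0, 35.7, 100.8, 98.7.
Season total = 641.2 DD.
Complete generations = ⌊641.2 / 211⌋ = 3.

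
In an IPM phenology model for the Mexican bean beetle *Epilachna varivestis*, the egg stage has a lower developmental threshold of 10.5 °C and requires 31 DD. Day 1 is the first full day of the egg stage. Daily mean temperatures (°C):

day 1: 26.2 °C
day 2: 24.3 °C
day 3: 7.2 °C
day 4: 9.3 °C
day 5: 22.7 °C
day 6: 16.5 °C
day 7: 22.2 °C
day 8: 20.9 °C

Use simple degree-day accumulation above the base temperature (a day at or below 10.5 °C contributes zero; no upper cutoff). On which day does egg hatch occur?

day 5

Daily DD above 10.5 °C: 15.7, 13.8, 0.0, 0.0, 12.2, 6.0, 11.7, 10.4.
Cumulative: 15.7, 29.5, 29.5, 29.5, 41.7, 47.7, 59.4, 69.8.
The total first reaches 31 DD on day 5.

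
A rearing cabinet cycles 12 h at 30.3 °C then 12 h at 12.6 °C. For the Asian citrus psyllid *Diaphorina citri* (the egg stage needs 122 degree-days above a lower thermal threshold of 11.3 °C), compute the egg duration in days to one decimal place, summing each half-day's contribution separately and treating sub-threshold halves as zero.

12.0 days

Day half: max(0, 30.3 − 11.3) × 0.5 = 19.0 × 0.5 = 9.50 DD.
Night half: max(0, 12.6 − 11.3) × 0.5 = 1.3 × 0.5 = 0.65 DD.
Per 24 h: 10.15 DD/day.
Duration = 122 / 10.15 = 12.020 ≈ 12.0 days.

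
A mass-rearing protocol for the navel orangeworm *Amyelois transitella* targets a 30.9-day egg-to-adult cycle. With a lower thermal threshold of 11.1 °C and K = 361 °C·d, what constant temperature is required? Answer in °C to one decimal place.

22.8 °C

Required daily accumulation = 361 / 30.9 = 11.683 DD/day.
T = T_base + 11.683 = 11.1 + 11.683 = 22.783 ≈ 22.8 °C.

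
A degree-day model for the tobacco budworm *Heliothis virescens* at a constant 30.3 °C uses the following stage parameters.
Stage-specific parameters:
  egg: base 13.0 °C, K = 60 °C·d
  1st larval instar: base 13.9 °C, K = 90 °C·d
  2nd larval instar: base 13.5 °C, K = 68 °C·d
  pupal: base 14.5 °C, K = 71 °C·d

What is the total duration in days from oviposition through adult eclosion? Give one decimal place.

17.5 days

egg: 60 / (30.3 − 13.0) = 60 / 17.3 = 3.468 d.
1st larval instar: 90 / (30.3 − 13.9) = 90 / 16.4 = 5.488 d.
2nd larval instar: 68 / (30.3 − 13.5) = 68 / 16.8 = 4.048 d.
pupal: 71 / (30.3 − 14.5) = 71 / 15.8 = 4.494 d.
Sum = 17.497 ≈ 17.5 days.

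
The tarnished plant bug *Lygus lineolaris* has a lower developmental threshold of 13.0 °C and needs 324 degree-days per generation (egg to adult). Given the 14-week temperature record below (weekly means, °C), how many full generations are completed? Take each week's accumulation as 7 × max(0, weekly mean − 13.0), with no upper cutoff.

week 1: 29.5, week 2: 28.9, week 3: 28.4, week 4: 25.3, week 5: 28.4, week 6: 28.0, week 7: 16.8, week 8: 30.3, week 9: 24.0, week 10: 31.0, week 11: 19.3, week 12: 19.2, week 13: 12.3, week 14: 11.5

3 generations

Weekly DD (7 × max(0, T̄ − 13.0)): 115.5, 111.3, 107.8, 86.1, 107.8, 105.0, 26.6, 121.1, 77.0, 126.0, 44.1, 43.4, 0.0, 0.0.
Season total = 1071.7 DD.
Complete generations = ⌊1071.7 / 324⌋ = 3.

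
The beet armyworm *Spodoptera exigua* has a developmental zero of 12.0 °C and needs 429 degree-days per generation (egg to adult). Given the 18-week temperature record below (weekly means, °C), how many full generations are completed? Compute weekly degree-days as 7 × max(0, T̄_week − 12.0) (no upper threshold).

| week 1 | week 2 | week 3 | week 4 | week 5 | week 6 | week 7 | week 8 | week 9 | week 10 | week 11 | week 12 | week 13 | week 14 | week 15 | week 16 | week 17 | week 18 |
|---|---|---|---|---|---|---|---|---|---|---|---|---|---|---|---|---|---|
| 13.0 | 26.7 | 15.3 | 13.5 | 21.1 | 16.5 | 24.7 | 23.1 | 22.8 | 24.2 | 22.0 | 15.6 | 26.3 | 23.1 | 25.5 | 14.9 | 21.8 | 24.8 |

2 generations

Weekly DD (7 × max(0, T̄ − 12.0)): 7.0, 102.9, 23.1, 10.5, 63.7, 31.5, 88.9, 77.7, 75.6, 85.4, 70.0, 25.2, 100.1, 77.7, 94.5, 20.3, 68.6, 89.6.
Season total = 1112.3 DD.
Complete generations = ⌊1112.3 / 429⌋ = 2.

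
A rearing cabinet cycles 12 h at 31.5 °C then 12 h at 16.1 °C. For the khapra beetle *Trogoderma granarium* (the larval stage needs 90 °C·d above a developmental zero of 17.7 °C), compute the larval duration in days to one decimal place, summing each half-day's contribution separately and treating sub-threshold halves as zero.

Day half: max(0, 31.5 − 17.7) × 0.5 = 13.8 × 0.5 = 6.90 DD.
Night half: max(0, 16.1 − 17.7) × 0.5 = 0.0 × 0.5 = 0.00 DD.
Per 24 h: 6.90 DD/day.
Duration = 90 / 6.90 = 13.043 ≈ 13.0 days.

13.0 days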